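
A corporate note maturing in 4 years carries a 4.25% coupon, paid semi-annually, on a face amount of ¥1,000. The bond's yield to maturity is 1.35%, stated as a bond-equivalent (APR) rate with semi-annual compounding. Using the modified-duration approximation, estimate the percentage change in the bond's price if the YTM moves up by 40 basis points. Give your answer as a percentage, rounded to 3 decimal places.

-1.485%

Periodic yield y = 0.00675. Modified duration first:
  t   CF        PV=CF/(1+0.00675)^t    t·PV
  1        21.25        21.1075        21.1075
  2        21.25        20.9660        41.9320
  3        21.25        20.8254        62.4763
  4        21.25        20.6858        82.7432
  5        21.25        20.5471       102.7355
  6        21.25        20.4093       122.4561
  7        21.25        20.2725       141.9076
  8     1,021.25       967.7406     7,741.9248
  Σ                  1,112.5543     8,317.2831
P = 1,112.5543; D_Mac = 7.47584 half-year periods = 3.73792 yrs; D_mod = 3.73792/(1+0.00675) = 3.71286 yrs.
ΔP/P ≈ -D_mod · Δy = -3.71286 × (+0.004) = -0.014851 = -1.4851%.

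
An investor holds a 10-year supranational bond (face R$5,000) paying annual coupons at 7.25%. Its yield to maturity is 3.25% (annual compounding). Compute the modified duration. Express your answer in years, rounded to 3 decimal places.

Periodic yield y = 0.0325. First find Macaulay duration:
  t   CF        PV=CF/(1+0.0325)^t    t·PV
  1       362.50       351.0896       351.0896
  2       362.50       340.0383       680.0767
  3       362.50       329.3350       988.0049
  4       362.50       318.9685     1,275.8739
  5       362.50       308.9283     1,544.6416
  6       362.50       299.2042     1,795.2250
  7       362.50       289.7861     2,028.5029
  8       362.50       280.6645     2,245.3162
  9       362.50       271.8301     2,446.4705
  10    5,362.50     3,894.6345    38,946.3446
  Σ                  6,684.4790    52,301.5458
P = 6,684.4790; Macaulay duration = 52,301.5458 / 6,684.4790 = 7.82433 years.
Modified duration = D_Mac / (1 + y) = 7.82433 / 1.0325 = 7.57804 years.

7.578 years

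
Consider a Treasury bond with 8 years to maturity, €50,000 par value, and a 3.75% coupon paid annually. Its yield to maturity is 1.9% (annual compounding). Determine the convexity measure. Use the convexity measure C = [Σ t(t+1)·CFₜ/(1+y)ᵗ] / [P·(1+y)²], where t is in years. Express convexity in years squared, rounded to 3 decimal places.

With y = 0.019:
  t   CF        PV=CF/(1+0.019)^t    t·PV        t(t+1)·PV
  1     1,875.00     1,840.0393     1,840.0393       3,680.0785
  2     1,875.00     1,805.7304     3,611.4608      10,834.3823
  3     1,875.00     1,772.0612     5,316.1836      21,264.7346
  4     1,875.00     1,739.0198     6,956.0793      34,780.3967
  5     1,875.00     1,706.5945     8,532.9727      51,197.8362
  6     1,875.00     1,674.7738    10,048.6430      70,340.5012
  7     1,875.00     1,643.5465    11,504.8252      92,038.6015
  8    51,875.00    44,623.6035   356,988.8277   3,212,899.4492
  Σ                 56,805.3690   404,799.0316   3,497,035.9802
P = 56,805.3690.
Convexity = Σ t(t+1)·PV / [P·(1+y)²] = 3,497,035.9802 / (56,805.3690 × 1.038361) = 59.28739.

59.287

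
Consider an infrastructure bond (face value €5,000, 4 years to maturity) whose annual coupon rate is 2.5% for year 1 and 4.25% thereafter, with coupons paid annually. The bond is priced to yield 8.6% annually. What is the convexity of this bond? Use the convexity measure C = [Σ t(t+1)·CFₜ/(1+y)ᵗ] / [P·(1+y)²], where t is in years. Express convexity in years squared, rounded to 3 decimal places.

15.765

With y = 0.086:
  t   CF        PV=CF/(1+0.086)^t    t·PV        t(t+1)·PV
  1       125.00       115.1013       115.1013         230.2026
  2       212.50       180.1770       360.3539       1,081.0618
  3       212.50       165.9088       497.7264       1,990.9058
  4     5,212.50     3,747.3717    14,989.4866      74,947.4330
  Σ                  4,208.5587    15,962.6683      78,249.6032
P = 4,208.5587.
Convexity = Σ t(t+1)·PV / [P·(1+y)²] = 78,249.6032 / (4,208.5587 × 1.179396) = 15.76482.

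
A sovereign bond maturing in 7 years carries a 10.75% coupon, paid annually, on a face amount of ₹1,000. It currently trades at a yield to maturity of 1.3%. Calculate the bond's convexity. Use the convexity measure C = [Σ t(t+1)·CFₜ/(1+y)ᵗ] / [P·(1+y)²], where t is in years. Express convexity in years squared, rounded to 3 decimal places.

With y = 0.013:
  t   CF        PV=CF/(1+0.013)^t    t·PV        t(t+1)·PV
  1       107.50       106.1204       106.1204         212.2409
  2       107.50       104.7586       209.5171         628.5514
  3       107.50       103.4142       310.2426       1,240.9703
  4       107.50       102.0871       408.3482       2,041.7411
  5       107.50       100.7770       503.8848       3,023.3087
  6       107.50        99.4837       596.9020       4,178.3141
  7     1,107.50     1,011.7603     7,082.3218      56,658.5746
  Σ                  1,628.4011     9,217.3370      67,983.7011
P = 1,628.4011.
Convexity = Σ t(t+1)·PV / [P·(1+y)²] = 67,983.7011 / (1,628.4011 × 1.026169) = 40.68408.

40.684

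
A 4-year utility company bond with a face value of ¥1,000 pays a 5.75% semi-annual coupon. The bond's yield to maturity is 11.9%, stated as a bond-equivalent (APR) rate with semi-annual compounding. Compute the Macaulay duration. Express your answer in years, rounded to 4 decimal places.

Periodic yield y = 0.0595. Discount each cash flow and weight by its period:
  t   CF        PV=CF/(1+0.0595)^t    t·PV
  1        28.75        27.1354        27.1354
  2        28.75        25.6116        51.2231
  3        28.75        24.1732        72.5197
  4        28.75        22.8157        91.2628
  5        28.75        21.5344       107.6721
  6        28.75        20.3251       121.9504
  7        28.75        19.1836       134.2855
  8     1,028.75       647.8913     5,183.1305
  Σ                    808.6704     5,789.1797
Price P = Σ PV = 808.6704.
Macaulay duration = Σ(t·PV) / P = 5,789.1797 / 808.6704 = 7.15889 half-year periods.
In years: 7.15889 / 2 = 3.57944 years.

3.5794 years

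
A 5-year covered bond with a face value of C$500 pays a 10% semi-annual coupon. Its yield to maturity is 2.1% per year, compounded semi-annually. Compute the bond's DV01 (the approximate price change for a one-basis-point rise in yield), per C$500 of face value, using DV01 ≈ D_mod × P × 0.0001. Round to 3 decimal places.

Periodic yield y = 0.0105.
  t   CF        PV=CF/(1+0.0105)^t    t·PV
  1        25.00        24.7402        24.7402
  2        25.00        24.4832        48.9663
  3        25.00        24.2288        72.6863
  4        25.00        23.9770        95.9080
  5        25.00        23.7279       118.6393
  6        25.00        23.4813       140.8878
  7        25.00        23.2373       162.6611
  8        25.00        22.9958       183.9668
  9        25.00        22.7569       204.8121
  10      525.00       472.9292     4,729.2920
  Σ                    686.5575     5,782.5598
P = 686.5575; D_Mac = 8.42254 half-year periods = 4.21127 yrs; D_mod = 4.16751 yrs.
DV01 ≈ 4.16751 × 686.5575 × 0.0001 = 0.286124.

C$0.286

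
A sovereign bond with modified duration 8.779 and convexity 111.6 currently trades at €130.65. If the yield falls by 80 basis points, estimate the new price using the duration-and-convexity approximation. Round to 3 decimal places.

€140.292

Duration effect: -D_mod·Δy = -8.779 × (-0.008) = +0.070232
Convexity effect: ½·C·(Δy)² = 0.5 × 111.6 × (-0.008)² = +0.0035712
ΔP/P ≈ +0.070232 + 0.0035712 = +0.0738032
New price ≈ 130.65 × (1 + 0.0738032) = 140.29238808.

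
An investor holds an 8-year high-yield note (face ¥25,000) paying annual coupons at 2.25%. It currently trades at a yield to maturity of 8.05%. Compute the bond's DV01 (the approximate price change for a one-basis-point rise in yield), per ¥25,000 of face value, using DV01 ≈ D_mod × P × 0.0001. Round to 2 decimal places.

¥11.19

Periodic yield y = 0.0805.
  t   CF        PV=CF/(1+0.0805)^t    t·PV
  1       562.50       520.5923       520.5923
  2       562.50       481.8069       963.6137
  3       562.50       445.9110     1,337.7331
  4       562.50       412.6895     1,650.7581
  5       562.50       381.9431     1,909.7155
  6       562.50       353.4874     2,120.9242
  7       562.50       327.1517     2,290.0616
  8    25,562.50    13,759.5793   110,076.6344
  Σ                 16,683.1612   120,870.0330
P = 16,683.1612; D_Mac = 7.24503 yrs; D_mod = 6.70526 yrs.
DV01 ≈ 6.70526 × 16,683.1612 × 0.0001 = 11.186491.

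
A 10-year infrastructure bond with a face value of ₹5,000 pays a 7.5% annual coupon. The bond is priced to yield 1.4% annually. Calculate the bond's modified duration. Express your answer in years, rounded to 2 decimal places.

7.84 years

Periodic yield y = 0.014. First find Macaulay duration:
  t   CF        PV=CF/(1+0.014)^t    t·PV
  1       375.00       369.8225       369.8225
  2       375.00       364.7165       729.4329
  3       375.00       359.6809     1,079.0428
  4       375.00       354.7149     1,418.8597
  5       375.00       349.8175     1,749.0873
  6       375.00       344.9876     2,069.9258
  7       375.00       340.2245     2,381.5715
  8       375.00       335.5271     2,684.2170
  9       375.00       330.8946     2,978.0514
  10    5,375.00     4,677.3398    46,773.3977
  Σ                  7,827.7259    62,233.4085
P = 7,827.7259; Macaulay duration = 62,233.4085 / 7,827.7259 = 7.95038 years.
Modified duration = D_Mac / (1 + y) = 7.95038 / 1.014 = 7.84061 years.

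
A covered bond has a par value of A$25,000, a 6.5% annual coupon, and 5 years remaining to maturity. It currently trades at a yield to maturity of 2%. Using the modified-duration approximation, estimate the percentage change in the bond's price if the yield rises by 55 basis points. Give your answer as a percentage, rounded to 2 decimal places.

Periodic yield y = 0.02. Modified duration first:
  t   CF        PV=CF/(1+0.02)^t    t·PV
  1     1,625.00     1,593.1373     1,593.1373
  2     1,625.00     1,561.8993     3,123.7985
  3     1,625.00     1,531.2738     4,593.8214
  4     1,625.00     1,501.2488     6,004.9953
  5    26,625.00    24,115.0828   120,575.4141
  Σ                 30,302.6419   135,891.1665
P = 30,302.6419; D_Mac = 4.48447 yrs; D_mod = 4.48447/(1+0.02) = 4.39654 yrs.
ΔP/P ≈ -D_mod · Δy = -4.39654 × (+0.0055) = -0.024181 = -2.4181%.

-2.42%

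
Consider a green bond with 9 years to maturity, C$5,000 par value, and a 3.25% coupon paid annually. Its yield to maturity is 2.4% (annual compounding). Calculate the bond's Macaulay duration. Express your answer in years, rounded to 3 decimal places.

Periodic yield y = 0.024. Discount each cash flow and weight by its year:
  t   CF        PV=CF/(1+0.024)^t    t·PV
  1       162.50       158.6914       158.6914
  2       162.50       154.9721       309.9442
  3       162.50       151.3399       454.0198
  4       162.50       147.7929       591.1716
  5       162.50       144.3290       721.6450
  6       162.50       140.9463       845.6777
  7       162.50       137.6429       963.5000
  8       162.50       134.4168     1,075.3348
  9     5,162.50     4,170.2343    37,532.1086
  Σ                  5,340.3656    42,652.0929
Price P = Σ PV = 5,340.3656.
Macaulay duration = Σ(t·PV) / P = 42,652.0929 / 5,340.3656 = 7.98674 years.

7.987 years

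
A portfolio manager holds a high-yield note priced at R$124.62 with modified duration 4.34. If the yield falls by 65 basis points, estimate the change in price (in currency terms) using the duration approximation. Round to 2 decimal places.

Duration approximation: ΔP/P ≈ -D_mod · Δy = -4.34 × (-0.0065) = +0.028210.
ΔP ≈ 124.62 × (+0.028210) = +3.5155302.

+R$3.52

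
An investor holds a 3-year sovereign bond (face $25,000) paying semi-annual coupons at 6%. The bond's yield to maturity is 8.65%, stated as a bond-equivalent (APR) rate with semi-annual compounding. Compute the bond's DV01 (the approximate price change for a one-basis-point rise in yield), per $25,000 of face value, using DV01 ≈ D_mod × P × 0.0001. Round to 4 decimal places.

$6.2058

Periodic yield y = 0.04325.
  t   CF        PV=CF/(1+0.04325)^t    t·PV
  1       750.00       718.9073       718.9073
  2       750.00       689.1035     1,378.2071
  3       750.00       660.5354     1,981.6061
  4       750.00       633.1516     2,532.6063
  5       750.00       606.9030     3,034.5151
  6    25,750.00    19,973.1642   119,838.9854
  Σ                 23,281.7650   129,484.8272
P = 23,281.7650; D_Mac = 5.56164 half-year periods = 2.78082 yrs; D_mod = 2.66554 yrs.
DV01 ≈ 2.66554 × 23,281.7650 × 0.0001 = 6.205839.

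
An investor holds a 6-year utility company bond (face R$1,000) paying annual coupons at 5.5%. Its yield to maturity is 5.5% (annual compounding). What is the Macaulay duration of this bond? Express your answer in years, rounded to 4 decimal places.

5.2703 years

Periodic yield y = 0.055. Discount each cash flow and weight by its year:
  t   CF        PV=CF/(1+0.055)^t    t·PV
  1        55.00        52.1327        52.1327
  2        55.00        49.4149        98.8298
  3        55.00        46.8388       140.5163
  4        55.00        44.3969       177.5877
  5        55.00        42.0824       210.4119
  6     1,055.00       765.1344     4,590.8061
  Σ                  1,000.0000     5,270.2845
Price P = Σ PV = 1,000.0000.
Macaulay duration = Σ(t·PV) / P = 5,270.2845 / 1,000.0000 = 5.27028 years.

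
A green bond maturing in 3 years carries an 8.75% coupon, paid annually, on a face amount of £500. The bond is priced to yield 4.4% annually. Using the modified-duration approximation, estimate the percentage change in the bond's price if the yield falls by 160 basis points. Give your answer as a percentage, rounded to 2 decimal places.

+4.26%

Periodic yield y = 0.044. Modified duration first:
  t   CF        PV=CF/(1+0.044)^t    t·PV
  1        43.75        41.9061        41.9061
  2        43.75        40.1400        80.2799
  3       543.75       477.8568     1,433.5704
  Σ                    559.9029     1,555.7565
P = 559.9029; D_Mac = 2.77862 yrs; D_mod = 2.77862/(1+0.044) = 2.66151 yrs.
ΔP/P ≈ -D_mod · Δy = -2.66151 × (-0.016) = +0.042584 = +4.2584%.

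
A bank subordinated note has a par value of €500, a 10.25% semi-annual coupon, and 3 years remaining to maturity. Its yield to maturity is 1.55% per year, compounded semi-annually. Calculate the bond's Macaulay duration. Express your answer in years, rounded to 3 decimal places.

2.699 years

Periodic yield y = 0.00775. Discount each cash flow and weight by its period:
  t   CF        PV=CF/(1+0.00775)^t    t·PV
  1       25.625        25.4279        25.4279
  2       25.625        25.2324        50.4648
  3       25.625        25.0383        75.1150
  4       25.625        24.8458        99.3831
  5       25.625        24.6547       123.2735
  6      525.625       501.8329     3,010.9977
  Σ                    627.0321     3,384.6621
Price P = Σ PV = 627.0321.
Macaulay duration = Σ(t·PV) / P = 3,384.6621 / 627.0321 = 5.39791 half-year periods.
In years: 5.39791 / 2 = 2.69895 years.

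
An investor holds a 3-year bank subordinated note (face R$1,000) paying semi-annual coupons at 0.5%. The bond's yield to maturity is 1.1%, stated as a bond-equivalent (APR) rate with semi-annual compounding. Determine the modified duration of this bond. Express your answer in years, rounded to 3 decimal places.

2.965 years

Periodic yield y = 0.0055. First find Macaulay duration:
  t   CF        PV=CF/(1+0.0055)^t    t·PV
  1         2.50         2.4863         2.4863
  2         2.50         2.4727         4.9455
  3         2.50         2.4592         7.3776
  4         2.50         2.4457         9.7830
  5         2.50         2.4324        12.1618
  6     1,002.50       970.0451     5,820.2707
  Σ                    982.3415     5,857.0249
P = 982.3415; Macaulay duration = 5,857.0249 / 982.3415 = 5.96231 half-year periods = 2.98116 years.
Modified duration = D_Mac / (1 + y) = 2.98116 / 1.0055 = 2.96485 years.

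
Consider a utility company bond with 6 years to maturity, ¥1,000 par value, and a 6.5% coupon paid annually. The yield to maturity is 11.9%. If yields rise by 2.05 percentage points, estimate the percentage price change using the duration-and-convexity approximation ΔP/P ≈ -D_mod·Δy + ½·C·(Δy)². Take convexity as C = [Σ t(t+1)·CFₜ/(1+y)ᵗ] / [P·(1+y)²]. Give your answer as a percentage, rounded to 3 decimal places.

With y = 0.119:
  t   CF        PV=CF/(1+0.119)^t    t·PV        t(t+1)·PV
  1        65.00        58.0876        58.0876         116.1752
  2        65.00        51.9103       103.8205         311.4615
  3        65.00        46.3899       139.1696         556.6784
  4        65.00        41.4565       165.8261         829.1307
  5        65.00        37.0478       185.2392       1,111.4353
  6     1,065.00       542.4617     3,254.7703      22,783.3918
  Σ                    777.3538     3,906.9133      25,708.2729
P = 777.3538; D_Mac = 5.02591 yrs; D_mod = 4.49143 yrs; C = 26.41156.
Duration effect: -4.49143 × (+0.0205) = -0.092074
Convexity effect: 0.5 × 26.41156 × (0.0205)² = +0.0055497
ΔP/P ≈ -0.092074 + 0.0055497 = -0.086525 = -8.6525%.

-8.652%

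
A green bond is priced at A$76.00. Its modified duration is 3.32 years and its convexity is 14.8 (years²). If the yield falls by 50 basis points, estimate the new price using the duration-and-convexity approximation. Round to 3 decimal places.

A$77.276

Duration effect: -D_mod·Δy = -3.32 × (-0.005) = +0.016600
Convexity effect: ½·C·(Δy)² = 0.5 × 14.8 × (-0.005)² = +0.0001850
ΔP/P ≈ +0.016600 + 0.0001850 = +0.016785
New price ≈ 76.00 × (1 + 0.016785) = 77.27566.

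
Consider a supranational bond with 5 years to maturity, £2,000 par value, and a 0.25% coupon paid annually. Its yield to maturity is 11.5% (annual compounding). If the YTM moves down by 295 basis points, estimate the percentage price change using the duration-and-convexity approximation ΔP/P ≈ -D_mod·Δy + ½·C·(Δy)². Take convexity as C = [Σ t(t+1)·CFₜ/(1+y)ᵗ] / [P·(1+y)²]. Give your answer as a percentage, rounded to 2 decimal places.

With y = 0.115:
  t   CF        PV=CF/(1+0.115)^t    t·PV        t(t+1)·PV
  1         5.00         4.4843         4.4843           8.9686
  2         5.00         4.0218         8.0436          24.1308
  3         5.00         3.6070        10.8210          43.2839
  4         5.00         3.2350        12.9399          64.6994
  5     2,005.00     1,163.4294     5,817.1471      34,902.8825
  Σ                  1,178.7775     5,853.4358      35,043.9652
P = 1,178.7775; D_Mac = 4.96568 yrs; D_mod = 4.45353 yrs; C = 23.91287.
Duration effect: -4.45353 × (-0.0295) = +0.131379
Convexity effect: 0.5 × 23.91287 × (-0.0295)² = +0.0104051
ΔP/P ≈ +0.131379 + 0.0104051 = +0.141784 = +14.1784%.

+14.18%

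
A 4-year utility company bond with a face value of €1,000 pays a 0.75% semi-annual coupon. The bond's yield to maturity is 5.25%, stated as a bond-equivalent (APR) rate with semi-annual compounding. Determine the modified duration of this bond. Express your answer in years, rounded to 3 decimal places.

Periodic yield y = 0.02625. First find Macaulay duration:
  t   CF        PV=CF/(1+0.02625)^t    t·PV
  1         3.75         3.6541         3.6541
  2         3.75         3.5606         7.1212
  3         3.75         3.4695        10.4086
  4         3.75         3.3808        13.5232
  5         3.75         3.2943        16.4716
  6         3.75         3.2101        19.2603
  7         3.75         3.1279        21.8956
  8     1,003.75       815.8310     6,526.6479
  Σ                    839.5283     6,618.9825
P = 839.5283; Macaulay duration = 6,618.9825 / 839.5283 = 7.88417 half-year periods = 3.94208 years.
Modified duration = D_Mac / (1 + y) = 3.94208 / 1.02625 = 3.84125 years.

3.841 years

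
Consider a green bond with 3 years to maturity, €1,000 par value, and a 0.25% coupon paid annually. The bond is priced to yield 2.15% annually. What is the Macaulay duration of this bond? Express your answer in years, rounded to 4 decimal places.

Periodic yield y = 0.0215. Discount each cash flow and weight by its year:
  t   CF        PV=CF/(1+0.0215)^t    t·PV
  1         2.50         2.4474         2.4474
  2         2.50         2.3959         4.7917
  3     1,002.50       940.5227     2,821.5680
  Σ                    945.3659     2,828.8071
Price P = Σ PV = 945.3659.
Macaulay duration = Σ(t·PV) / P = 2,828.8071 / 945.3659 = 2.99229 years.

2.9923 years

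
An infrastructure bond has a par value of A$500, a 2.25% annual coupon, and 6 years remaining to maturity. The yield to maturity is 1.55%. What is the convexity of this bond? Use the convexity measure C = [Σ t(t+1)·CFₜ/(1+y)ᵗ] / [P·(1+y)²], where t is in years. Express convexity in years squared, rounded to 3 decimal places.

With y = 0.0155:
  t   CF        PV=CF/(1+0.0155)^t    t·PV        t(t+1)·PV
  1        11.25        11.0783        11.0783          22.1566
  2        11.25        10.9092        21.8184          65.4552
  3        11.25        10.7427        32.2280         128.9122
  4        11.25        10.5787        42.3148         211.5742
  5        11.25        10.4172        52.0862         312.5174
  6       511.25       466.1801     2,797.0808      19,579.5653
  Σ                    519.9062     2,956.6066      20,320.1808
P = 519.9062.
Convexity = Σ t(t+1)·PV / [P·(1+y)²] = 20,320.1808 / (519.9062 × 1.031240) = 37.90030.

37.900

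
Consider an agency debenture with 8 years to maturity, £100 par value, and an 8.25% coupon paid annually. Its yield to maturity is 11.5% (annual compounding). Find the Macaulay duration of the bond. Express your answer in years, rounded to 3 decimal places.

5.972 years

Periodic yield y = 0.115. Discount each cash flow and weight by its year:
  t   CF        PV=CF/(1+0.115)^t    t·PV
  1         8.25         7.3991         7.3991
  2         8.25         6.6360        13.2719
  3         8.25         5.9515        17.8546
  4         8.25         5.3377        21.3508
  5         8.25         4.7872        23.9359
  6         8.25         4.2934        25.7606
  7         8.25         3.8506        26.9543
  8       108.25        45.3136       362.5091
  Σ                     83.5692       499.0364
Price P = Σ PV = 83.5692.
Macaulay duration = Σ(t·PV) / P = 499.0364 / 83.5692 = 5.97154 years.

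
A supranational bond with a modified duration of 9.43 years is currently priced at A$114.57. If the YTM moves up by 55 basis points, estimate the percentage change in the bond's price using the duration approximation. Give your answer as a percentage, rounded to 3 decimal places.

-5.187%

Duration approximation: ΔP/P ≈ -D_mod · Δy = -9.43 × (+0.0055) = -0.051865.
As a percentage: -5.1865%.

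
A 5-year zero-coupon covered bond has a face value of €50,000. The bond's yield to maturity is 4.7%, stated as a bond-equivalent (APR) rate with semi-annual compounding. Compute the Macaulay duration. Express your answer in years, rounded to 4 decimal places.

5.0000 years

A zero-coupon bond has a single cash flow at maturity, so its Macaulay duration equals its maturity: 5 years.
(Equivalently: 10 semi-annual periods ÷ 2 = 5 years.)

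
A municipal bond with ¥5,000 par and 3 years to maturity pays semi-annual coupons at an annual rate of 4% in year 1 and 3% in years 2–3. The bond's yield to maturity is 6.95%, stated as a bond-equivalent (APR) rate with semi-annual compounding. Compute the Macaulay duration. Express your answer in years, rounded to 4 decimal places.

2.8613 years

Periodic yield y = 0.03475. Discount each cash flow and weight by its period:
  t   CF        PV=CF/(1+0.03475)^t    t·PV
  1       100.00        96.6417        96.6417
  2       100.00        93.3962       186.7924
  3        75.00        67.6947       203.0842
  4        75.00        65.4214       261.6854
  5        75.00        63.2243       316.1215
  6     5,075.00     4,134.5042    24,807.0251
  Σ                  4,520.8825    25,871.3504
Price P = Σ PV = 4,520.8825.
Macaulay duration = Σ(t·PV) / P = 25,871.3504 / 4,520.8825 = 5.72263 half-year periods.
In years: 5.72263 / 2 = 2.86132 years.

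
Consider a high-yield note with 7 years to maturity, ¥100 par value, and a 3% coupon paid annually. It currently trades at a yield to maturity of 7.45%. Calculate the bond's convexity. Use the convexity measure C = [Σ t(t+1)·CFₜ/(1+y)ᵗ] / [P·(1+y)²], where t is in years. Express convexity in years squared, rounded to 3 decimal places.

With y = 0.0745:
  t   CF        PV=CF/(1+0.0745)^t    t·PV        t(t+1)·PV
  1         3.00         2.7920         2.7920           5.5840
  2         3.00         2.5984         5.1968          15.5905
  3         3.00         2.4183         7.2548          29.0191
  4         3.00         2.2506         9.0023          45.0117
  5         3.00         2.0945        10.4727          62.8363
  6         3.00         1.9493        11.6959          81.8714
  7       103.00        62.2863       436.0039       3,488.0308
  Σ                     76.3894       482.4184       3,727.9437
P = 76.3894.
Convexity = Σ t(t+1)·PV / [P·(1+y)²] = 3,727.9437 / (76.3894 × 1.154550) = 42.26915.

42.269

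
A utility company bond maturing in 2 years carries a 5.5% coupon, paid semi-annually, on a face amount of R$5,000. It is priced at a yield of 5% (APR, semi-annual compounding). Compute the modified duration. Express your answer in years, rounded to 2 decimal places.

Periodic yield y = 0.025. First find Macaulay duration:
  t   CF        PV=CF/(1+0.025)^t    t·PV
  1       137.50       134.1463       134.1463
  2       137.50       130.8745       261.7490
  3       137.50       127.6824       383.0473
  4     5,137.50     4,654.3214    18,617.2858
  Σ                  5,047.0247    19,396.2283
P = 5,047.0247; Macaulay duration = 19,396.2283 / 5,047.0247 = 3.84310 half-year periods = 1.92155 years.
Modified duration = D_Mac / (1 + y) = 1.92155 / 1.025 = 1.87468 years.

1.87 years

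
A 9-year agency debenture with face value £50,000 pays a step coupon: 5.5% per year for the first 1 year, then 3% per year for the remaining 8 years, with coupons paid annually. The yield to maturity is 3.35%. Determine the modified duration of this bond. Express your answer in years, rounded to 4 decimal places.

7.5798 years

Periodic yield y = 0.0335. First find Macaulay duration:
  t   CF        PV=CF/(1+0.0335)^t    t·PV
  1     2,750.00     2,660.8612     2,660.8612
  2     1,500.00     1,404.3336     2,808.6673
  3     1,500.00     1,358.8134     4,076.4402
  4     1,500.00     1,314.7686     5,259.0745
  5     1,500.00     1,272.1516     6,360.7578
  6     1,500.00     1,230.9159     7,385.4953
  7     1,500.00     1,191.0168     8,337.1177
  8     1,500.00     1,152.4110     9,219.2883
  9    51,500.00    38,283.6115   344,552.5035
  Σ                 49,868.8836   390,660.2057
P = 49,868.8836; Macaulay duration = 390,660.2057 / 49,868.8836 = 7.83375 years.
Modified duration = D_Mac / (1 + y) = 7.83375 / 1.0335 = 7.57982 years.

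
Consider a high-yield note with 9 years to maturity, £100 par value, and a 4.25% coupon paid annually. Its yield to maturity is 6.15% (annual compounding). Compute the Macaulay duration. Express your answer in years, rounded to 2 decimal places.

7.55 years

Periodic yield y = 0.0615. Discount each cash flow and weight by its year:
  t   CF        PV=CF/(1+0.0615)^t    t·PV
  1         4.25         4.0038         4.0038
  2         4.25         3.7718         7.5436
  3         4.25         3.5533        10.6598
  4         4.25         3.3474        13.3896
  5         4.25         3.1535        15.7674
  6         4.25         2.9708        17.8246
  7         4.25         2.7987        19.5906
  8         4.25         2.6365        21.0921
  9       104.25        60.9251       548.3257
  Σ                     87.1607       658.1971
Price P = Σ PV = 87.1607.
Macaulay duration = Σ(t·PV) / P = 658.1971 / 87.1607 = 7.55153 years.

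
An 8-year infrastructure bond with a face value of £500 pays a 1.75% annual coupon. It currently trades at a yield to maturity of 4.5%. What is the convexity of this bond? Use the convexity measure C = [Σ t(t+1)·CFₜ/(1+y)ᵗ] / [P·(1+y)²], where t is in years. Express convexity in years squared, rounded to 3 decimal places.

With y = 0.045:
  t   CF        PV=CF/(1+0.045)^t    t·PV        t(t+1)·PV
  1         8.75         8.3732         8.3732          16.7464
  2         8.75         8.0126        16.0253          48.0758
  3         8.75         7.6676        23.0028          92.0111
  4         8.75         7.3374        29.3496         146.7482
  5         8.75         7.0214        35.1072         210.6434
  6         8.75         6.7191        40.3145         282.2017
  7         8.75         6.4297        45.0082         360.0659
  8       508.75       357.7454     2,861.9635      25,757.6712
  Σ                    409.3066     3,059.1444      26,914.1638
P = 409.3066.
Convexity = Σ t(t+1)·PV / [P·(1+y)²] = 26,914.1638 / (409.3066 × 1.092025) = 60.21429.

60.214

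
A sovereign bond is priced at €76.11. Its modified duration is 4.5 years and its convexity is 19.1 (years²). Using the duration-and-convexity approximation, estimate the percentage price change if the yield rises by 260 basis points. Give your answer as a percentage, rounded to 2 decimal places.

Duration effect: -D_mod·Δy = -4.5 × (+0.026) = -0.117000
Convexity effect: ½·C·(Δy)² = 0.5 × 19.1 × (0.026)² = +0.0064558
ΔP/P ≈ -0.117000 + 0.0064558 = -0.1105442
= -11.05442%.

-11.05%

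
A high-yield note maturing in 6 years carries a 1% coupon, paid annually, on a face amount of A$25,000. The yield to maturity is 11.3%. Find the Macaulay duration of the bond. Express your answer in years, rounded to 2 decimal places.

5.79 years

Periodic yield y = 0.113. Discount each cash flow and weight by its year:
  t   CF        PV=CF/(1+0.113)^t    t·PV
  1       250.00       224.6181       224.6181
  2       250.00       201.8133       403.6265
  3       250.00       181.3237       543.9710
  4       250.00       162.9144       651.6574
  5       250.00       146.3741       731.8704
  6    25,250.00    13,282.8233    79,696.9400
  Σ                 14,199.8668    82,252.6835
Price P = Σ PV = 14,199.8668.
Macaulay duration = Σ(t·PV) / P = 82,252.6835 / 14,199.8668 = 5.79250 years.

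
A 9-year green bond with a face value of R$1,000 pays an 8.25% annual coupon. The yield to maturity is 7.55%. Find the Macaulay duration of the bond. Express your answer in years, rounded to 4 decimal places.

Periodic yield y = 0.0755. Discount each cash flow and weight by its year:
  t   CF        PV=CF/(1+0.0755)^t    t·PV
  1        82.50        76.7085        76.7085
  2        82.50        71.3236       142.6472
  3        82.50        66.3167       198.9500
  4        82.50        61.6612       246.6450
  5        82.50        57.3326       286.6632
  6        82.50        53.3079       319.8473
  7        82.50        49.5657       346.9597
  8        82.50        46.0862       368.6894
  9     1,082.50       562.2561     5,060.3049
  Σ                  1,044.5585     7,047.4151
Price P = Σ PV = 1,044.5585.
Macaulay duration = Σ(t·PV) / P = 7,047.4151 / 1,044.5585 = 6.74679 years.

6.7468 years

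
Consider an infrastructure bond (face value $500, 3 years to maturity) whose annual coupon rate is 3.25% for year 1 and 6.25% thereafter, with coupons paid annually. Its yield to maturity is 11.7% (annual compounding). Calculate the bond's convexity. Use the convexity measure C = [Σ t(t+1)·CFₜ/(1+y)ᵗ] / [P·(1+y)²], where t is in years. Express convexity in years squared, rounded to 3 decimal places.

With y = 0.117:
  t   CF        PV=CF/(1+0.117)^t    t·PV        t(t+1)·PV
  1        16.25        14.5479        14.5479          29.0958
  2        31.25        25.0463        50.0926         150.2778
  3       531.25       381.1882     1,143.5645       4,574.2581
  Σ                    420.7824     1,208.2050       4,753.6318
P = 420.7824.
Convexity = Σ t(t+1)·PV / [P·(1+y)²] = 4,753.6318 / (420.7824 × 1.247689) = 9.05444.

9.054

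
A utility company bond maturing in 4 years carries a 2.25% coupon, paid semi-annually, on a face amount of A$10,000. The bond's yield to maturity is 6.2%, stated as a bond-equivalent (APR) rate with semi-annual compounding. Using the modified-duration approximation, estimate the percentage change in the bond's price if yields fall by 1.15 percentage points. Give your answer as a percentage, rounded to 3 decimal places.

Periodic yield y = 0.031. Modified duration first:
  t   CF        PV=CF/(1+0.031)^t    t·PV
  1       112.50       109.1174       109.1174
  2       112.50       105.8364       211.6729
  3       112.50       102.6542       307.9625
  4       112.50        99.5676       398.2702
  5       112.50        96.5738       482.8689
  6       112.50        93.6700       562.0200
  7       112.50        90.8535       635.9748
  8    10,112.50     7,921.1678    63,369.3423
  Σ                  8,619.4406    66,077.2288
P = 8,619.4406; D_Mac = 7.66607 half-year periods = 3.83303 yrs; D_mod = 3.83303/(1+0.031) = 3.71778 yrs.
ΔP/P ≈ -D_mod · Δy = -3.71778 × (-0.0115) = +0.042755 = +4.2755%.

+4.275%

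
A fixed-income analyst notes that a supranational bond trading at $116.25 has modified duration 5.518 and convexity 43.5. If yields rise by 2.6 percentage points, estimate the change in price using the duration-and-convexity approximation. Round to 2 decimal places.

-$14.97

Duration effect: -D_mod·Δy = -5.518 × (+0.026) = -0.143468
Convexity effect: ½·C·(Δy)² = 0.5 × 43.5 × (0.026)² = +0.0147030
ΔP/P ≈ -0.143468 + 0.0147030 = -0.128765
ΔP ≈ 116.25 × (-0.128765) = -14.96893125.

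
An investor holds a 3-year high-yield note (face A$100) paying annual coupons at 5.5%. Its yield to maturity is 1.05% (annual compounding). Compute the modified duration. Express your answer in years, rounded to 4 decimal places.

2.8264 years

Periodic yield y = 0.0105. First find Macaulay duration:
  t   CF        PV=CF/(1+0.0105)^t    t·PV
  1         5.50         5.4429         5.4429
  2         5.50         5.3863        10.7726
  3       105.50       102.2453       306.7360
  Σ                    113.0745       322.9514
P = 113.0745; Macaulay duration = 322.9514 / 113.0745 = 2.85609 years.
Modified duration = D_Mac / (1 + y) = 2.85609 / 1.0105 = 2.82642 years.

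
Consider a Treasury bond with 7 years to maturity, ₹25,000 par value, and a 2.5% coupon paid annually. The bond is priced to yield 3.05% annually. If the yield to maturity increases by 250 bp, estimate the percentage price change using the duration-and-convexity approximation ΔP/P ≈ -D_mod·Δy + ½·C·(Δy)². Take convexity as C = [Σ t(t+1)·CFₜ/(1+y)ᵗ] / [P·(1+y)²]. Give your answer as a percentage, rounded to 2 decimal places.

-14.27%

With y = 0.0305:
  t   CF        PV=CF/(1+0.0305)^t    t·PV        t(t+1)·PV
  1       625.00       606.5017       606.5017       1,213.0034
  2       625.00       588.5509     1,177.1018       3,531.3054
  3       625.00       571.1314     1,713.3942       6,853.5767
  4       625.00       554.2275     2,216.9098      11,084.5490
  5       625.00       537.8238     2,689.1191      16,134.7147
  6       625.00       521.9057     3,131.4342      21,920.0394
  7    25,625.00    20,764.8071   145,353.6498   1,162,829.1984
  Σ                 24,144.9481   156,888.1106   1,223,566.3870
P = 24,144.9481; D_Mac = 6.49776 yrs; D_mod = 6.30545 yrs; C = 47.72053.
Duration effect: -6.30545 × (+0.025) = -0.157636
Convexity effect: 0.5 × 47.72053 × (0.025)² = +0.0149127
ΔP/P ≈ -0.157636 + 0.0149127 = -0.142723 = -14.2723%.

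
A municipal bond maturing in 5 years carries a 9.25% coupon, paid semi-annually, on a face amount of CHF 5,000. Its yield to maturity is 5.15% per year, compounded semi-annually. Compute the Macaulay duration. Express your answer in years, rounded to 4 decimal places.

4.1945 years

Periodic yield y = 0.02575. Discount each cash flow and weight by its period:
  t   CF        PV=CF/(1+0.02575)^t    t·PV
  1       231.25       225.4448       225.4448
  2       231.25       219.7853       439.5706
  3       231.25       214.2679       642.8038
  4       231.25       208.8890       835.5561
  5       231.25       203.6452     1,018.2258
  6       231.25       198.5329     1,191.1977
  7       231.25       193.5491     1,354.8434
  8       231.25       188.6903     1,509.5223
  9       231.25       183.9535     1,655.5813
  10    5,231.25     4,056.8619    40,568.6185
  Σ                  5,893.6199    49,441.3644
Price P = Σ PV = 5,893.6199.
Macaulay duration = Σ(t·PV) / P = 49,441.3644 / 5,893.6199 = 8.38896 half-year periods.
In years: 8.38896 / 2 = 4.19448 years.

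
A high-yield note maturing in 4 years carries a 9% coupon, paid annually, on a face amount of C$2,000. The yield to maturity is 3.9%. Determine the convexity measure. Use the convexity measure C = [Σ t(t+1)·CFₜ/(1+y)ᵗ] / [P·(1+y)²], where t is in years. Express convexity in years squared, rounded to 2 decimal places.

With y = 0.039:
  t   CF        PV=CF/(1+0.039)^t    t·PV        t(t+1)·PV
  1       180.00       173.2435       173.2435         346.4870
  2       180.00       166.7406       333.4812       1,000.4437
  3       180.00       160.4818       481.4455       1,925.7819
  4     2,180.00     1,870.6576     7,482.6304      37,413.1521
  Σ                  2,371.1236     8,470.8006      40,685.8647
P = 2,371.1236.
Convexity = Σ t(t+1)·PV / [P·(1+y)²] = 40,685.8647 / (2,371.1236 × 1.079521) = 15.89492.

15.89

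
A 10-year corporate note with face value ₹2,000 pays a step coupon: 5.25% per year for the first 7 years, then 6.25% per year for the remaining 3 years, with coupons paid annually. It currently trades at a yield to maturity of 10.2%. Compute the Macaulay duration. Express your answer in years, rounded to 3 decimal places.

7.602 years

Periodic yield y = 0.102. Discount each cash flow and weight by its year:
  t   CF        PV=CF/(1+0.102)^t    t·PV
  1       105.00        95.2813        95.2813
  2       105.00        86.4622       172.9243
  3       105.00        78.4593       235.3779
  4       105.00        71.1972       284.7888
  5       105.00        64.6073       323.0363
  6       105.00        58.6273       351.7637
  7       105.00        53.2008       372.4056
  8       125.00        57.4721       459.7770
  9       125.00        52.1526       469.3731
  10    2,125.00       804.5314     8,045.3138
  Σ                  1,421.9914    10,810.0418
Price P = Σ PV = 1,421.9914.
Macaulay duration = Σ(t·PV) / P = 10,810.0418 / 1,421.9914 = 7.60204 years.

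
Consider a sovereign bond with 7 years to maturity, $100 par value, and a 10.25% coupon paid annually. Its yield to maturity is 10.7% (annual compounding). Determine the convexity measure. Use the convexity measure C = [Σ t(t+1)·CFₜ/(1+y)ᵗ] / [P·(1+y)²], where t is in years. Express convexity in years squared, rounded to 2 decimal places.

With y = 0.107:
  t   CF        PV=CF/(1+0.107)^t    t·PV        t(t+1)·PV
  1        10.25         9.2593         9.2593          18.5185
  2        10.25         8.3643        16.7286          50.1857
  3        10.25         7.5558        22.6674          90.6697
  4        10.25         6.8255        27.3019         136.5097
  5        10.25         6.1657        30.8287         184.9724
  6        10.25         5.5698        33.4187         233.9308
  7       110.25        54.1184       378.8291       3,030.6325
  Σ                     97.8588       519.0337       3,745.4193
P = 97.8588.
Convexity = Σ t(t+1)·PV / [P·(1+y)²] = 3,745.4193 / (97.8588 × 1.225449) = 31.23240.

31.23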